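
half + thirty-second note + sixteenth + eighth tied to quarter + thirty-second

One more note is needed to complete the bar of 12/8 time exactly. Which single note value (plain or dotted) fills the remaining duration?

half note

The bar of 12/8 = 48 thirty-second notes.
Working in thirty-second notes: half = 16; thirty-second note = 1; sixteenth = 2; eighth tied to quarter (eighth + quarter) = 12; thirty-second = 1.
Adding: 16 + 1 + 2 + 12 + 1 = 32.
Remaining: 48 − 32 = 16 thirty-second notes, which is a half note.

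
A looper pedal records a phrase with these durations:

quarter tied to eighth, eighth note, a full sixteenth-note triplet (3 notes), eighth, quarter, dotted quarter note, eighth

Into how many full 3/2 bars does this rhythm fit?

1

One bar of 3/2 = 12 eighth notes.
Working in eighth notes: quarter tied to eighth (quarter + eighth) = 3; eighth note = 1; a full sixteenth-note triplet (3 notes) (three triplet sixteenths span one eighth) = 1; eighth = 1; quarter = 2; dotted quarter note = 3; eighth = 1.
Altogether 3 + 1 + 1 + 1 + 2 + 3 + 1 = 12.
12 ÷ 12 = 1 complete bar with 0 left over.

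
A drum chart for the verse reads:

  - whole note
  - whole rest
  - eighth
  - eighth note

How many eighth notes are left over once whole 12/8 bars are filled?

One bar of 12/8 = 12 eighth notes.
Convert each value to eighth notes: whole note = 8; whole rest = 8; eighth = 1; eighth note = 1.
Sum: 8 + 8 + 1 + 1 = 18.
18 ÷ 12 = 1 complete bar with 6 eighth notes remaining.

6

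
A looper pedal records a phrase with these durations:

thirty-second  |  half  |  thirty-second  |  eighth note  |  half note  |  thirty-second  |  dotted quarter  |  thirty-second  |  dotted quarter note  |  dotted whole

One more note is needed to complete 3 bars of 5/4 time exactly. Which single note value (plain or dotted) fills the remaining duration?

quarter note

3 bars of 5/4 = 120 thirty-second notes.
Express everything in thirty-second notes: thirty-second = 1; half = 16; thirty-second = 1; eighth note = 4; half note = 16; thirty-second = 1; dotted quarter = 12; thirty-second = 1; dotted quarter note = 12; dotted whole = 48.
Total: 1 + 16 + 1 + 4 + 16 + 1 + 12 + 1 + 12 + 48 = 112.
Remaining: 120 − 112 = 8 thirty-second notes, which is a quarter note.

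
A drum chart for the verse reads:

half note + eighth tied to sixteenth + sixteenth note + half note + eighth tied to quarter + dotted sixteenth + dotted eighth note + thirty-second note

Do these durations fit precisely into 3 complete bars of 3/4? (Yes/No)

One bar of 3/4 = 24 thirty-second notes, so 3 bars = 72.
In thirty-second notes: half note = 16; eighth tied to sixteenth (eighth + sixteenth) = 6; sixteenth note = 2; half note = 16; eighth tied to quarter (eighth + quarter) = 12; dotted sixteenth = 3; dotted eighth note = 6; thirty-second note = 1.
Altogether 16 + 6 + 2 + 16 + 12 + 3 + 6 + 1 = 62.
62 falls short of 72, so the answer is No.

No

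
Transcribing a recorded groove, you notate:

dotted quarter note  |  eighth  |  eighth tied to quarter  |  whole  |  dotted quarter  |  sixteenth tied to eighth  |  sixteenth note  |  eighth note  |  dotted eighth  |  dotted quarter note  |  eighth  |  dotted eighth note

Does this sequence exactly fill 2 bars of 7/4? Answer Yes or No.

Yes

One bar of 7/4 = 28 sixteenth notes, so 2 bars = 56.
Working in sixteenth notes: dotted quarter note = 6; eighth = 2; eighth tied to quarter (eighth + quarter) = 6; whole = 16; dotted quarter = 6; sixteenth tied to eighth (sixteenth + eighth) = 3; sixteenth note = 1; eighth note = 2; dotted eighth = 3; dotted quarter note = 6; eighth = 2; dotted eighth note = 3.
Altogether 6 + 2 + 6 + 16 + 6 + 3 + 1 + 2 + 3 + 6 + 2 + 3 = 56.
56 equals 56, so the answer is Yes.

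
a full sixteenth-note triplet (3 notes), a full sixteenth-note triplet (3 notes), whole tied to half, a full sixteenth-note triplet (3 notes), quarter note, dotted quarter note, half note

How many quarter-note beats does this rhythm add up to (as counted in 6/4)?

One quarter-note beat = 2 eighth notes.
Working in eighth notes: a full sixteenth-note triplet (3 notes) (three triplet sixteenths span one eighth) = 1; a full sixteenth-note triplet (3 notes) (three triplet sixteenths span one eighth) = 1; whole tied to half (whole + half) = 12; a full sixteenth-note triplet (3 notes) (three triplet sixteenths span one eighth) = 1; quarter note = 2; dotted quarter note = 3; half note = 4.
Adding: 1 + 1 + 12 + 1 + 2 + 3 + 4 = 24.
24 ÷ 2 = 12 beats.

12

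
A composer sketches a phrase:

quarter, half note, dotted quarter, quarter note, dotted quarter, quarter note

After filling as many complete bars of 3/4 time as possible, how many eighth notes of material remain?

One bar of 3/4 = 6 eighth notes.
Convert each value to eighth notes: quarter = 2; half note = 4; dotted quarter = 3; quarter note = 2; dotted quarter = 3; quarter note = 2.
Altogether 2 + 4 + 3 + 2 + 3 + 2 = 16.
16 ÷ 6 = 2 complete bars with 4 eighth notes remaining.

4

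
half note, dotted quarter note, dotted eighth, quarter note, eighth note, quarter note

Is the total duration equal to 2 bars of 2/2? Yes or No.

No

One bar of 2/2 = 16 sixteenth notes, so 2 bars = 32.
Each duration in sixteenth notes: half note = 8; dotted quarter note = 6; dotted eighth = 3; quarter note = 4; eighth note = 2; quarter note = 4.
Sum: 8 + 6 + 3 + 4 + 2 + 4 = 27.
27 falls short of 32, so the answer is No.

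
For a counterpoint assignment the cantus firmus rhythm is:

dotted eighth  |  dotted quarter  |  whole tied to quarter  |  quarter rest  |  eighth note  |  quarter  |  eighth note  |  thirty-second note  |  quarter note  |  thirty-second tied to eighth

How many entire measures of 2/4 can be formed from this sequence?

One bar of 2/4 = 16 thirty-second notes.
In thirty-second notes: dotted eighth = 6; dotted quarter = 12; whole tied to quarter (whole + quarter) = 40; quarter rest = 8; eighth note = 4; quarter = 8; eighth note = 4; thirty-second note = 1; quarter note = 8; thirty-second tied to eighth (thirty-second + eighth) = 5.
Adding: 6 + 12 + 40 + 8 + 4 + 8 + 4 + 1 + 8 + 5 = 96.
96 ÷ 16 = 6 complete bars with 0 left over.

6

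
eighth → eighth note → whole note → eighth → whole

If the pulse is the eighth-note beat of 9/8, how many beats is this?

19

One eighth-note beat = 2 sixteenth notes.
Express everything in sixteenth notes: eighth = 2; eighth note = 2; whole note = 16; eighth = 2; whole = 16.
Altogether 2 + 2 + 16 + 2 + 16 = 38.
38 ÷ 2 = 19 beats.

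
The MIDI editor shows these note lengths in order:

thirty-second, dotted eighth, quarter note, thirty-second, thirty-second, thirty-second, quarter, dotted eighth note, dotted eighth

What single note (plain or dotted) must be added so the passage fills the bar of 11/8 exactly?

dotted eighth note

The bar of 11/8 = 44 thirty-second notes.
Convert each value to thirty-second notes: thirty-second = 1; dotted eighth = 6; quarter note = 8; thirty-second = 1; thirty-second = 1; thirty-second = 1; quarter = 8; dotted eighth note = 6; dotted eighth = 6.
Adding: 1 + 6 + 8 + 1 + 1 + 1 + 8 + 6 + 6 = 38.
Remaining: 44 − 38 = 6 thirty-second notes, which is a dotted eighth note.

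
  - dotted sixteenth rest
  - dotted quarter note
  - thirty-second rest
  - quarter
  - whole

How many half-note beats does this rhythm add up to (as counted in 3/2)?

One half-note beat = 16 thirty-second notes.
Working in thirty-second notes: dotted sixteenth rest = 3; dotted quarter note = 12; thirty-second rest = 1; quarter = 8; whole = 32.
Adding: 3 + 12 + 1 + 8 + 32 = 56.
56 ÷ 16 = 3.5 beats.

3.5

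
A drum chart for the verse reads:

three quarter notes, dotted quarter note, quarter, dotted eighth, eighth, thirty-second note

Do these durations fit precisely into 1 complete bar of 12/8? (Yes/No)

No

One bar of 12/8 = 48 thirty-second notes.
In thirty-second notes: quarter note = 8; quarter note = 8; quarter note = 8; dotted quarter note = 12; quarter = 8; dotted eighth = 6; eighth = 4; thirty-second note = 1.
Sum: 8 + 8 + 8 + 12 + 8 + 6 + 4 + 1 = 55.
55 exceeds 48, so the answer is No.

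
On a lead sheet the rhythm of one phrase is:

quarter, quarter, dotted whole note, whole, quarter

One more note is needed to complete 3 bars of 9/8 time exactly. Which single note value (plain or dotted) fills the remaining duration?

3 bars of 9/8 = 27 eighth notes.
Each duration in eighth notes: quarter = 2; quarter = 2; dotted whole note = 12; whole = 8; quarter = 2.
Sum: 2 + 2 + 12 + 8 + 2 = 26.
Remaining: 27 − 26 = 1 eighth note, which is a eighth note.

eighth note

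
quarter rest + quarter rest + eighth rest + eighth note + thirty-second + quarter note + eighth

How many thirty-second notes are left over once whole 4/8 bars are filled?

5

One bar of 4/8 = 16 thirty-second notes.
Convert each value to thirty-second notes: quarter rest = 8; quarter rest = 8; eighth rest = 4; eighth note = 4; thirty-second = 1; quarter note = 8; eighth = 4.
Adding: 8 + 8 + 4 + 4 + 1 + 8 + 4 = 37.
37 ÷ 16 = 2 complete bars with 5 thirty-second notes remaining.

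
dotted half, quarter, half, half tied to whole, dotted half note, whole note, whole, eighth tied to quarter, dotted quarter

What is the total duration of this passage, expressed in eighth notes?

Working in eighth notes: dotted half = 6; quarter = 2; half = 4; half tied to whole (half + whole) = 12; dotted half note = 6; whole note = 8; whole = 8; eighth tied to quarter (eighth + quarter) = 3; dotted quarter = 3.
Altogether 6 + 2 + 4 + 12 + 6 + 8 + 8 + 3 + 3 = 52 eighth notes.

52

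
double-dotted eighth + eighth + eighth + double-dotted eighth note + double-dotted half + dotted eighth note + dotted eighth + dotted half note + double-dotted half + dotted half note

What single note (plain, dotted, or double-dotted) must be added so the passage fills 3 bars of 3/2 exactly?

dotted eighth note

3 bars of 3/2 = 144 thirty-second notes.
Working in thirty-second notes: double-dotted eighth = 7; eighth = 4; eighth = 4; double-dotted eighth note = 7; double-dotted half = 28; dotted eighth note = 6; dotted eighth = 6; dotted half note = 24; double-dotted half = 28; dotted half note = 24.
Sum: 7 + 4 + 4 + 7 + 28 + 6 + 6 + 24 + 28 + 24 = 138.
Remaining: 144 − 138 = 6 thirty-second notes, which is a dotted eighth note.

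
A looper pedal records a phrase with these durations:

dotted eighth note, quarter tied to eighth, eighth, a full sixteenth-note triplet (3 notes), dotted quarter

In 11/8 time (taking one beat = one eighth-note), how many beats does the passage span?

9.5

One eighth-note beat = 2 sixteenth notes.
Working in sixteenth notes: dotted eighth note = 3; quarter tied to eighth (quarter + eighth) = 6; eighth = 2; a full sixteenth-note triplet (3 notes) (three triplet sixteenths span one eighth) = 2; dotted quarter = 6.
Adding: 3 + 6 + 2 + 2 + 6 = 19.
19 ÷ 2 = 9.5 beats.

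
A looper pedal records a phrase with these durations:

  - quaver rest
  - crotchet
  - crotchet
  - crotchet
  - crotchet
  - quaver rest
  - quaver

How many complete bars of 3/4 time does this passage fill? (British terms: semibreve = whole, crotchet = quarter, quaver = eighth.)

One bar of 3/4 = 6 eighth notes.
Working in eighth notes: quaver rest = 1; crotchet = 2; crotchet = 2; crotchet = 2; crotchet = 2; quaver rest = 1; quaver = 1.
Sum: 1 + 2 + 2 + 2 + 2 + 1 + 1 = 11.
11 ÷ 6 = 1 complete bar with 5 left over.

1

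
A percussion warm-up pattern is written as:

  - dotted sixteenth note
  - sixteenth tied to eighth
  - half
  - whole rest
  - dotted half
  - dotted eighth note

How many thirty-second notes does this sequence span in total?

87

Convert each value to thirty-second notes: dotted sixteenth note = 3; sixteenth tied to eighth (sixteenth + eighth) = 6; half = 16; whole rest = 32; dotted half = 24; dotted eighth note = 6.
Total: 3 + 6 + 16 + 32 + 24 + 6 = 87 thirty-second notes.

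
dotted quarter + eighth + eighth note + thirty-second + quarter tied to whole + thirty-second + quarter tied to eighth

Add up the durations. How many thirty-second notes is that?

74

Convert each value to thirty-second notes: dotted quarter = 12; eighth = 4; eighth note = 4; thirty-second = 1; quarter tied to whole (quarter + whole) = 40; thirty-second = 1; quarter tied to eighth (quarter + eighth) = 12.
Altogether 12 + 4 + 4 + 1 + 40 + 1 + 12 = 74 thirty-second notes.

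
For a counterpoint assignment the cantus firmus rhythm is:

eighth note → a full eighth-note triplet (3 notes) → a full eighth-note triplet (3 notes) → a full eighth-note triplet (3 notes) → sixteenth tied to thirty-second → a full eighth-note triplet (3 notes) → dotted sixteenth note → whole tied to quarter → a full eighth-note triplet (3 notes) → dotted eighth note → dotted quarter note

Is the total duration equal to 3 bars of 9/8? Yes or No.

One bar of 9/8 = 36 thirty-second notes, so 3 bars = 108.
In thirty-second notes: eighth note = 4; a full eighth-note triplet (3 notes) (three triplet eighths span one quarter) = 8; a full eighth-note triplet (3 notes) (three triplet eighths span one quarter) = 8; a full eighth-note triplet (3 notes) (three triplet eighths span one quarter) = 8; sixteenth tied to thirty-second (sixteenth + thirty-second) = 3; a full eighth-note triplet (3 notes) (three triplet eighths span one quarter) = 8; dotted sixteenth note = 3; whole tied to quarter (whole + quarter) = 40; a full eighth-note triplet (3 notes) (three triplet eighths span one quarter) = 8; dotted eighth note = 6; dotted quarter note = 12.
Adding: 4 + 8 + 8 + 8 + 3 + 8 + 3 + 40 + 8 + 6 + 12 = 108.
108 equals 108, so the answer is Yes.

Yes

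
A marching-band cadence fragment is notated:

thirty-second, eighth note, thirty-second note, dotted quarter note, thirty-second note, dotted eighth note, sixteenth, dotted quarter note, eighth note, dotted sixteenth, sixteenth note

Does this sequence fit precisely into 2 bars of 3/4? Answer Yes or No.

Yes

One bar of 3/4 = 24 thirty-second notes, so 2 bars = 48.
Convert each value to thirty-second notes: thirty-second = 1; eighth note = 4; thirty-second note = 1; dotted quarter note = 12; thirty-second note = 1; dotted eighth note = 6; sixteenth = 2; dotted quarter note = 12; eighth note = 4; dotted sixteenth = 3; sixteenth note = 2.
Altogether 1 + 4 + 1 + 12 + 1 + 6 + 2 + 12 + 4 + 3 + 2 = 48.
48 equals 48, so the answer is Yes.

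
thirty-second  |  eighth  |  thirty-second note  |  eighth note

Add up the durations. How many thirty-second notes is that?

In thirty-second notes: thirty-second = 1; eighth = 4; thirty-second note = 1; eighth note = 4.
Sum: 1 + 4 + 1 + 4 = 10 thirty-second notes.

10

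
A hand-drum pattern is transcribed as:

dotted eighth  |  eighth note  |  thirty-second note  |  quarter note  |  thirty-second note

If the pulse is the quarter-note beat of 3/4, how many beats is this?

2.5

One quarter-note beat = 8 thirty-second notes.
Convert each value to thirty-second notes: dotted eighth = 6; eighth note = 4; thirty-second note = 1; quarter note = 8; thirty-second note = 1.
Adding: 6 + 4 + 1 + 8 + 1 = 20.
20 ÷ 8 = 2.5 beats.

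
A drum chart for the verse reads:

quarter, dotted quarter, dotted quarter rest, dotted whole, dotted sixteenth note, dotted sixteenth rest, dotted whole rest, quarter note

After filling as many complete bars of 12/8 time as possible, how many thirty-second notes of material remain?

46

One bar of 12/8 = 48 thirty-second notes.
Convert each value to thirty-second notes: quarter = 8; dotted quarter = 12; dotted quarter rest = 12; dotted whole = 48; dotted sixteenth note = 3; dotted sixteenth rest = 3; dotted whole rest = 48; quarter note = 8.
Adding: 8 + 12 + 12 + 48 + 3 + 3 + 48 + 8 = 142.
142 ÷ 48 = 2 complete bars with 46 thirty-second notes remaining.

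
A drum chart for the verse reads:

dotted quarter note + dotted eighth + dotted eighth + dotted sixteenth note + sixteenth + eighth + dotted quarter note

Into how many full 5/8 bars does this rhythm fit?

One bar of 5/8 = 20 thirty-second notes.
Each duration in thirty-second notes: dotted quarter note = 12; dotted eighth = 6; dotted eighth = 6; dotted sixteenth note = 3; sixteenth = 2; eighth = 4; dotted quarter note = 12.
Total: 12 + 6 + 6 + 3 + 2 + 4 + 12 = 45.
45 ÷ 20 = 2 complete bars with 5 left over.

2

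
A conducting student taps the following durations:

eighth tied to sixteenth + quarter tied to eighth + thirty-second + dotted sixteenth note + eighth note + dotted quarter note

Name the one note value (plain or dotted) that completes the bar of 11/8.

The bar of 11/8 = 44 thirty-second notes.
Convert each value to thirty-second notes: eighth tied to sixteenth (eighth + sixteenth) = 6; quarter tied to eighth (quarter + eighth) = 12; thirty-second = 1; dotted sixteenth note = 3; eighth note = 4; dotted quarter note = 12.
Adding: 6 + 12 + 1 + 3 + 4 + 12 = 38.
Remaining: 44 − 38 = 6 thirty-second notes, which is a dotted eighth note.

dotted eighth note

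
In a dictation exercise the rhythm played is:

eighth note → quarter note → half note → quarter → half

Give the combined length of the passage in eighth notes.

Working in eighth notes: eighth note = 1; quarter note = 2; half note = 4; quarter = 2; half = 4.
Total: 1 + 2 + 4 + 2 + 4 = 13 eighth notes.

13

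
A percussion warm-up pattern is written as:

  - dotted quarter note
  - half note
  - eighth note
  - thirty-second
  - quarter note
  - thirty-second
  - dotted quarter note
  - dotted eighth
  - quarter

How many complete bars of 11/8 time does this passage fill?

1

One bar of 11/8 = 44 thirty-second notes.
Each duration in thirty-second notes: dotted quarter note = 12; half note = 16; eighth note = 4; thirty-second = 1; quarter note = 8; thirty-second = 1; dotted quarter note = 12; dotted eighth = 6; quarter = 8.
Sum: 12 + 16 + 4 + 1 + 8 + 1 + 12 + 6 + 8 = 68.
68 ÷ 44 = 1 complete bar with 24 left over.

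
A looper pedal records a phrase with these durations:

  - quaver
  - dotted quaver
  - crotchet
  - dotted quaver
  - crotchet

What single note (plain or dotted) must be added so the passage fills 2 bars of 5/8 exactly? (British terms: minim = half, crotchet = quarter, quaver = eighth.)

quarter note

2 bars of 5/8 = 20 sixteenth notes.
Express everything in sixteenth notes: quaver = 2; dotted quaver = 3; crotchet = 4; dotted quaver = 3; crotchet = 4.
Sum: 2 + 3 + 4 + 3 + 4 = 16.
Remaining: 20 − 16 = 4 sixteenth notes, which is a quarter note.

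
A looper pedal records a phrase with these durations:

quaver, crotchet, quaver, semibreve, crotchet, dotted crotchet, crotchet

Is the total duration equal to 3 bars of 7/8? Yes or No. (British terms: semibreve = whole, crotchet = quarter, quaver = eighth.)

One bar of 7/8 = 7 eighth notes, so 3 bars = 21.
Convert each value to eighth notes: quaver = 1; crotchet = 2; quaver = 1; semibreve = 8; crotchet = 2; dotted crotchet = 3; crotchet = 2.
Sum: 1 + 2 + 1 + 8 + 2 + 3 + 2 = 19.
19 falls short of 21, so the answer is No.

No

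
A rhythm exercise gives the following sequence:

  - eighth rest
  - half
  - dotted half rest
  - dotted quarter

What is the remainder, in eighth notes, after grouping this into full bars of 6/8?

2

One bar of 6/8 = 6 eighth notes.
Convert each value to eighth notes: eighth rest = 1; half = 4; dotted half rest = 6; dotted quarter = 3.
Altogether 1 + 4 + 6 + 3 = 14.
14 ÷ 6 = 2 complete bars with 2 eighth notes remaining.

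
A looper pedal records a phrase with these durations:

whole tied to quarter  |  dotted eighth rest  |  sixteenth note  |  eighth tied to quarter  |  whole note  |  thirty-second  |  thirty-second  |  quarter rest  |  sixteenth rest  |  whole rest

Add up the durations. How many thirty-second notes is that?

136

Working in thirty-second notes: whole tied to quarter (whole + quarter) = 40; dotted eighth rest = 6; sixteenth note = 2; eighth tied to quarter (eighth + quarter) = 12; whole note = 32; thirty-second = 1; thirty-second = 1; quarter rest = 8; sixteenth rest = 2; whole rest = 32.
Sum: 40 + 6 + 2 + 12 + 32 + 1 + 1 + 8 + 2 + 32 = 136 thirty-second notes.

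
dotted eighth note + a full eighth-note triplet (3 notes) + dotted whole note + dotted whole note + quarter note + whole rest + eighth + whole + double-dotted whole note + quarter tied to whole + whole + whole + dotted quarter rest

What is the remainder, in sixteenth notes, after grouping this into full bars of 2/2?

One bar of 2/2 = 16 sixteenth notes.
In sixteenth notes: dotted eighth note = 3; a full eighth-note triplet (3 notes) (three triplet eighths span one quarter) = 4; dotted whole note = 24; dotted whole note = 24; quarter note = 4; whole rest = 16; eighth = 2; whole = 16; double-dotted whole note = 28; quarter tied to whole (quarter + whole) = 20; whole = 16; whole = 16; dotted quarter rest = 6.
Sum: 3 + 4 + 24 + 24 + 4 + 16 + 2 + 16 + 28 + 20 + 16 + 16 + 6 = 179.
179 ÷ 16 = 11 complete bars with 3 sixteenth notes remaining.

3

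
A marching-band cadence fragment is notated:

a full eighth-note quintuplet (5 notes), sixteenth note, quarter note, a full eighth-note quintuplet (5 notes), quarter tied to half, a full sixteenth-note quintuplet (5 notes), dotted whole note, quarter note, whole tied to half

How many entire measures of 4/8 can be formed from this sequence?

11

One bar of 4/8 = 8 sixteenth notes.
Express everything in sixteenth notes: a full eighth-note quintuplet (5 notes) (five quintuplet eighths span one half) = 8; sixteenth note = 1; quarter note = 4; a full eighth-note quintuplet (5 notes) (five quintuplet eighths span one half) = 8; quarter tied to half (quarter + half) = 12; a full sixteenth-note quintuplet (5 notes) (five quintuplet sixteenths span one quarter) = 4; dotted whole note = 24; quarter note = 4; whole tied to half (whole + half) = 24.
Altogether 8 + 1 + 4 + 8 + 12 + 4 + 24 + 4 + 24 = 89.
89 ÷ 8 = 11 complete bars with 1 left over.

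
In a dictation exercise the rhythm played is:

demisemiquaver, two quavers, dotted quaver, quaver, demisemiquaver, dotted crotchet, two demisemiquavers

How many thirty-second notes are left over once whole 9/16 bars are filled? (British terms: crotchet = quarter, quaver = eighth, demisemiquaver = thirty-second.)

16

One bar of 9/16 = 18 thirty-second notes.
In thirty-second notes: demisemiquaver = 1; quaver = 4; quaver = 4; dotted quaver = 6; quaver = 4; demisemiquaver = 1; dotted crotchet = 12; demisemiquaver = 1; demisemiquaver = 1.
Sum: 1 + 4 + 4 + 6 + 4 + 1 + 12 + 1 + 1 = 34.
34 ÷ 18 = 1 complete bar with 16 thirty-second notes remaining.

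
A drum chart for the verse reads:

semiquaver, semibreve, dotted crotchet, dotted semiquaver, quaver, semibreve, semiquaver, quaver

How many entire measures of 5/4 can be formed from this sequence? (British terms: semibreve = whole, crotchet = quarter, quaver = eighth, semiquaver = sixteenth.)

2

One bar of 5/4 = 40 thirty-second notes.
In thirty-second notes: semiquaver = 2; semibreve = 32; dotted crotchet = 12; dotted semiquaver = 3; quaver = 4; semibreve = 32; semiquaver = 2; quaver = 4.
Altogether 2 + 32 + 12 + 3 + 4 + 32 + 2 + 4 = 91.
91 ÷ 40 = 2 complete bars with 11 left over.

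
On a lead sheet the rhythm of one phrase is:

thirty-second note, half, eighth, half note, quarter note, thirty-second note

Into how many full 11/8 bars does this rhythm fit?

1

One bar of 11/8 = 44 thirty-second notes.
Convert each value to thirty-second notes: thirty-second note = 1; half = 16; eighth = 4; half note = 16; quarter note = 8; thirty-second note = 1.
Adding: 1 + 16 + 4 + 16 + 8 + 1 = 46.
46 ÷ 44 = 1 complete bar with 2 left over.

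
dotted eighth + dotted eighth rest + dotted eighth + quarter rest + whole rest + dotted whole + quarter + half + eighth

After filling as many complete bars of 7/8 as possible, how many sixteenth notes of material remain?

11

One bar of 7/8 = 14 sixteenth notes.
Convert each value to sixteenth notes: dotted eighth = 3; dotted eighth rest = 3; dotted eighth = 3; quarter rest = 4; whole rest = 16; dotted whole = 24; quarter = 4; half = 8; eighth = 2.
Altogether 3 + 3 + 3 + 4 + 16 + 24 + 4 + 8 + 2 = 67.
67 ÷ 14 = 4 complete bars with 11 sixteenth notes remaining.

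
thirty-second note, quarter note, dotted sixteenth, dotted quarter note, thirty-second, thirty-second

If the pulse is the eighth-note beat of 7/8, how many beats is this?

6.5

One eighth-note beat = 4 thirty-second notes.
Convert each value to thirty-second notes: thirty-second note = 1; quarter note = 8; dotted sixteenth = 3; dotted quarter note = 12; thirty-second = 1; thirty-second = 1.
Sum: 1 + 8 + 3 + 12 + 1 + 1 = 26.
26 ÷ 4 = 6.5 beats.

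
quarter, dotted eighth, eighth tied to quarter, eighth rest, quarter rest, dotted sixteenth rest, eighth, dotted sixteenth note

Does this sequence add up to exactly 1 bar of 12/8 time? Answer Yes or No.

One bar of 12/8 = 48 thirty-second notes.
Express everything in thirty-second notes: quarter = 8; dotted eighth = 6; eighth tied to quarter (eighth + quarter) = 12; eighth rest = 4; quarter rest = 8; dotted sixteenth rest = 3; eighth = 4; dotted sixteenth note = 3.
Adding: 8 + 6 + 12 + 4 + 8 + 3 + 4 + 3 = 48.
48 equals 48, so the answer is Yes.

Yes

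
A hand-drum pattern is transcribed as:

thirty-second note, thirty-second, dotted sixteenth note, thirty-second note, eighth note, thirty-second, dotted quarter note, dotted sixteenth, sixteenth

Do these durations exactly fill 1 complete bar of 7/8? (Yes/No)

One bar of 7/8 = 28 thirty-second notes.
Express everything in thirty-second notes: thirty-second note = 1; thirty-second = 1; dotted sixteenth note = 3; thirty-second note = 1; eighth note = 4; thirty-second = 1; dotted quarter note = 12; dotted sixteenth = 3; sixteenth = 2.
Adding: 1 + 1 + 3 + 1 + 4 + 1 + 12 + 3 + 2 = 28.
28 equals 28, so the answer is Yes.

Yes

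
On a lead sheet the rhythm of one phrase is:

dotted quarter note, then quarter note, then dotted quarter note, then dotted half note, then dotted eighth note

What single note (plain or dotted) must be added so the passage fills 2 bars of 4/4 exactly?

sixteenth note

2 bars of 4/4 = 32 sixteenth notes.
Convert each value to sixteenth notes: dotted quarter note = 6; quarter note = 4; dotted quarter note = 6; dotted half note = 12; dotted eighth note = 3.
Altogether 6 + 4 + 6 + 12 + 3 = 31.
Remaining: 32 − 31 = 1 sixteenth note, which is a sixteenth note.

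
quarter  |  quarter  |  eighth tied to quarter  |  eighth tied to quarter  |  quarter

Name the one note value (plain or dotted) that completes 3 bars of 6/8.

3 bars of 6/8 = 18 eighth notes.
Convert each value to eighth notes: quarter = 2; quarter = 2; eighth tied to quarter (eighth + quarter) = 3; eighth tied to quarter (eighth + quarter) = 3; quarter = 2.
Total: 2 + 2 + 3 + 3 + 2 = 12.
Remaining: 18 − 12 = 6 eighth notes, which is a dotted half note.

dotted half note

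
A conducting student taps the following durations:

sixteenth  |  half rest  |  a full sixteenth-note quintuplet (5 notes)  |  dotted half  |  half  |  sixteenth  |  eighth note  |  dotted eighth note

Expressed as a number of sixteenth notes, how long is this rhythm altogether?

Working in sixteenth notes: sixteenth = 1; half rest = 8; a full sixteenth-note quintuplet (5 notes) (five quintuplet sixteenths span one quarter) = 4; dotted half = 12; half = 8; sixteenth = 1; eighth note = 2; dotted eighth note = 3.
Total: 1 + 8 + 4 + 12 + 8 + 1 + 2 + 3 = 39 sixteenth notes.

39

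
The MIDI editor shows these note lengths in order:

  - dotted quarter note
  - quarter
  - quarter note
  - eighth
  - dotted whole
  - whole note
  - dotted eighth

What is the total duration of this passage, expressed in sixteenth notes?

59

Working in sixteenth notes: dotted quarter note = 6; quarter = 4; quarter note = 4; eighth = 2; dotted whole = 24; whole note = 16; dotted eighth = 3.
Sum: 6 + 4 + 4 + 2 + 24 + 16 + 3 = 59 sixteenth notes.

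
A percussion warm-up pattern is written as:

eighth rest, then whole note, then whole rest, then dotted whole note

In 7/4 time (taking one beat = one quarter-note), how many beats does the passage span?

14.5

One quarter-note beat = 2 eighth notes.
Each duration in eighth notes: eighth rest = 1; whole note = 8; whole rest = 8; dotted whole note = 12.
Adding: 1 + 8 + 8 + 12 = 29.
29 ÷ 2 = 14.5 beats.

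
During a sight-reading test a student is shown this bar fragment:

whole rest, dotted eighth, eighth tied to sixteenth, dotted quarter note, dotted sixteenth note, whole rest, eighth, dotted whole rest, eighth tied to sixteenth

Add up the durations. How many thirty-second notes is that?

149

Each duration in thirty-second notes: whole rest = 32; dotted eighth = 6; eighth tied to sixteenth (eighth + sixteenth) = 6; dotted quarter note = 12; dotted sixteenth note = 3; whole rest = 32; eighth = 4; dotted whole rest = 48; eighth tied to sixteenth (eighth + sixteenth) = 6.
Total: 32 + 6 + 6 + 12 + 3 + 32 + 4 + 48 + 6 = 149 thirty-second notes.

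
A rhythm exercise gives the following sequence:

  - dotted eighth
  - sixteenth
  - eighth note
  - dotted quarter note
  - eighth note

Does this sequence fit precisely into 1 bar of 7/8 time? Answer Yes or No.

Yes

One bar of 7/8 = 14 sixteenth notes.
Express everything in sixteenth notes: dotted eighth = 3; sixteenth = 1; eighth note = 2; dotted quarter note = 6; eighth note = 2.
Adding: 3 + 1 + 2 + 6 + 2 = 14.
14 equals 14, so the answer is Yes.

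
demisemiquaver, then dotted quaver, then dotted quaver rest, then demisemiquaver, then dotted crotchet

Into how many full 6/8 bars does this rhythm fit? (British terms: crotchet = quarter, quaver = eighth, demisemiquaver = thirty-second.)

1

One bar of 6/8 = 24 thirty-second notes.
Each duration in thirty-second notes: demisemiquaver = 1; dotted quaver = 6; dotted quaver rest = 6; demisemiquaver = 1; dotted crotchet = 12.
Total: 1 + 6 + 6 + 1 + 12 = 26.
26 ÷ 24 = 1 complete bar with 2 left over.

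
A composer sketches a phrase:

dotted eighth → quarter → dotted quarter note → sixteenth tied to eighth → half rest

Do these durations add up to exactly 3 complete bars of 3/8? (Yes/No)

No

One bar of 3/8 = 6 sixteenth notes, so 3 bars = 18.
Each duration in sixteenth notes: dotted eighth = 3; quarter = 4; dotted quarter note = 6; sixteenth tied to eighth (sixteenth + eighth) = 3; half rest = 8.
Adding: 3 + 4 + 6 + 3 + 8 = 24.
24 exceeds 18, so the answer is No.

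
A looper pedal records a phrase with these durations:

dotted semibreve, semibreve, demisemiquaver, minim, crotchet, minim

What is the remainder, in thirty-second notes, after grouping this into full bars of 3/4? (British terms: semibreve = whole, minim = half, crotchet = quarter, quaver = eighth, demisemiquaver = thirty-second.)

1

One bar of 3/4 = 24 thirty-second notes.
Convert each value to thirty-second notes: dotted semibreve = 48; semibreve = 32; demisemiquaver = 1; minim = 16; crotchet = 8; minim = 16.
Adding: 48 + 32 + 1 + 16 + 8 + 16 = 121.
121 ÷ 24 = 5 complete bars with 1 thirty-second note remaining.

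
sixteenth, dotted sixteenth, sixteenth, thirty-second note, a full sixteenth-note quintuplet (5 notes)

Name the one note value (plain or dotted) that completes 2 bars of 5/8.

dotted half note

2 bars of 5/8 = 40 thirty-second notes.
Working in thirty-second notes: sixteenth = 2; dotted sixteenth = 3; sixteenth = 2; thirty-second note = 1; a full sixteenth-note quintuplet (5 notes) (five quintuplet sixteenths span one quarter) = 8.
Adding: 2 + 3 + 2 + 1 + 8 = 16.
Remaining: 40 − 16 = 24 thirty-second notes, which is a dotted half note.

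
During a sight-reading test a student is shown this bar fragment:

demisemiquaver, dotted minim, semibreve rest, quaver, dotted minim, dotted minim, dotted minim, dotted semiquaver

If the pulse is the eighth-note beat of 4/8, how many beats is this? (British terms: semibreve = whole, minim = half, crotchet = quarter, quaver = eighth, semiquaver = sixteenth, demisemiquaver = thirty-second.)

One eighth-note beat = 4 thirty-second notes.
Working in thirty-second notes: demisemiquaver = 1; dotted minim = 24; semibreve rest = 32; quaver = 4; dotted minim = 24; dotted minim = 24; dotted minim = 24; dotted semiquaver = 3.
Total: 1 + 24 + 32 + 4 + 24 + 24 + 24 + 3 = 136.
136 ÷ 4 = 34 beats.

34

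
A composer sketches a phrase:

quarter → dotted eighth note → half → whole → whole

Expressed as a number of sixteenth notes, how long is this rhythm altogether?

47

Working in sixteenth notes: quarter = 4; dotted eighth note = 3; half = 8; whole = 16; whole = 16.
Altogether 4 + 3 + 8 + 16 + 16 = 47 sixteenth notes.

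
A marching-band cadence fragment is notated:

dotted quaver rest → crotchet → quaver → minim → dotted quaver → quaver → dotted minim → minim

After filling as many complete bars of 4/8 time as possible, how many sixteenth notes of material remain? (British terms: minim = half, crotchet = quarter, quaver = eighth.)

2

One bar of 4/8 = 8 sixteenth notes.
Working in sixteenth notes: dotted quaver rest = 3; crotchet = 4; quaver = 2; minim = 8; dotted quaver = 3; quaver = 2; dotted minim = 12; minim = 8.
Altogether 3 + 4 + 2 + 8 + 3 + 2 + 12 + 8 = 42.
42 ÷ 8 = 5 complete bars with 2 sixteenth notes remaining.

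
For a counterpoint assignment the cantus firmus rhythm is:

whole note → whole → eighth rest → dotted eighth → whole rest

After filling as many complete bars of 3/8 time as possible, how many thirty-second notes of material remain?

One bar of 3/8 = 6 sixteenth notes.
Working in sixteenth notes: whole note = 16; whole = 16; eighth rest = 2; dotted eighth = 3; whole rest = 16.
Adding: 16 + 16 + 2 + 3 + 16 = 53.
53 ÷ 6 = 8 complete bars with 5 sixteenth notes remaining = 10 thirty-second notes.

10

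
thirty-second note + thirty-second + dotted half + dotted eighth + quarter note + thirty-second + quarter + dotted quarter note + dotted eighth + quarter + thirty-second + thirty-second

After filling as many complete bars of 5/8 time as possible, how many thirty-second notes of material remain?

One bar of 5/8 = 20 thirty-second notes.
Working in thirty-second notes: thirty-second note = 1; thirty-second = 1; dotted half = 24; dotted eighth = 6; quarter note = 8; thirty-second = 1; quarter = 8; dotted quarter note = 12; dotted eighth = 6; quarter = 8; thirty-second = 1; thirty-second = 1.
Sum: 1 + 1 + 24 + 6 + 8 + 1 + 8 + 12 + 6 + 8 + 1 + 1 = 77.
77 ÷ 20 = 3 complete bars with 17 thirty-second notes remaining.

17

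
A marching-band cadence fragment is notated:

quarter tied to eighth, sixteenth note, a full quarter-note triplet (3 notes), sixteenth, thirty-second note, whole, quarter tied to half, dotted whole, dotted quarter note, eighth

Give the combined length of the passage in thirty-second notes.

153

In thirty-second notes: quarter tied to eighth (quarter + eighth) = 12; sixteenth note = 2; a full quarter-note triplet (3 notes) (three triplet quarters span one half) = 16; sixteenth = 2; thirty-second note = 1; whole = 32; quarter tied to half (quarter + half) = 24; dotted whole = 48; dotted quarter note = 12; eighth = 4.
Altogether 12 + 2 + 16 + 2 + 1 + 32 + 24 + 48 + 12 + 4 = 153 thirty-second notes.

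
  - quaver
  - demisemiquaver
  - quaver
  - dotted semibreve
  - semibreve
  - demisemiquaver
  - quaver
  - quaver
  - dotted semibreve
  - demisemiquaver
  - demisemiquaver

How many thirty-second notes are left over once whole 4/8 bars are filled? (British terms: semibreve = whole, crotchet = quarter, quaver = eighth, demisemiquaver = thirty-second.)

4

One bar of 4/8 = 16 thirty-second notes.
Express everything in thirty-second notes: quaver = 4; demisemiquaver = 1; quaver = 4; dotted semibreve = 48; semibreve = 32; demisemiquaver = 1; quaver = 4; quaver = 4; dotted semibreve = 48; demisemiquaver = 1; demisemiquaver = 1.
Altogether 4 + 1 + 4 + 48 + 32 + 1 + 4 + 4 + 48 + 1 + 1 = 148.
148 ÷ 16 = 9 complete bars with 4 thirty-second notes remaining.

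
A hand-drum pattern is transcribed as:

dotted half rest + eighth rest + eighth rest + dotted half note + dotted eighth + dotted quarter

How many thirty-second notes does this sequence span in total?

In thirty-second notes: dotted half rest = 24; eighth rest = 4; eighth rest = 4; dotted half note = 24; dotted eighth = 6; dotted quarter = 12.
Adding: 24 + 4 + 4 + 24 + 6 + 12 = 74 thirty-second notes.

74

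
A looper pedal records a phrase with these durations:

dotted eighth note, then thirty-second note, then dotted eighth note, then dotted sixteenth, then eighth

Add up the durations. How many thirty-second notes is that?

20

Each duration in thirty-second notes: dotted eighth note = 6; thirty-second note = 1; dotted eighth note = 6; dotted sixteenth = 3; eighth = 4.
Sum: 6 + 1 + 6 + 3 + 4 = 20 thirty-second notes.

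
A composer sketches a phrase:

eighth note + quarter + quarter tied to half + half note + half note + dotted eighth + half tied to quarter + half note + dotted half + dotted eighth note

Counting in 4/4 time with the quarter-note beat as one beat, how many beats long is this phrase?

One quarter-note beat = 4 sixteenth notes.
Working in sixteenth notes: eighth note = 2; quarter = 4; quarter tied to half (quarter + half) = 12; half note = 8; half note = 8; dotted eighth = 3; half tied to quarter (half + quarter) = 12; half note = 8; dotted half = 12; dotted eighth note = 3.
Adding: 2 + 4 + 12 + 8 + 8 + 3 + 12 + 8 + 12 + 3 = 72.
72 ÷ 4 = 18 beats.

18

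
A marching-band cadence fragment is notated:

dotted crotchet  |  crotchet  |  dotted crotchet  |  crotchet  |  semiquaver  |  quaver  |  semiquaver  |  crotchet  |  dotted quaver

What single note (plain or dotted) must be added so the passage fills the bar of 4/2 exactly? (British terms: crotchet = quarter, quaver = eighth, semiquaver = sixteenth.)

The bar of 4/2 = 32 sixteenth notes.
Express everything in sixteenth notes: dotted crotchet = 6; crotchet = 4; dotted crotchet = 6; crotchet = 4; semiquaver = 1; quaver = 2; semiquaver = 1; crotchet = 4; dotted quaver = 3.
Adding: 6 + 4 + 6 + 4 + 1 + 2 + 1 + 4 + 3 = 31.
Remaining: 32 − 31 = 1 sixteenth note, which is a sixteenth note.

sixteenth note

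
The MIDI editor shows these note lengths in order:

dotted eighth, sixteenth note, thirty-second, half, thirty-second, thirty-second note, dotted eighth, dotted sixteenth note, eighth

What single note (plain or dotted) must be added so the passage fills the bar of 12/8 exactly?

quarter note

The bar of 12/8 = 48 thirty-second notes.
Working in thirty-second notes: dotted eighth = 6; sixteenth note = 2; thirty-second = 1; half = 16; thirty-second = 1; thirty-second note = 1; dotted eighth = 6; dotted sixteenth note = 3; eighth = 4.
Sum: 6 + 2 + 1 + 16 + 1 + 1 + 6 + 3 + 4 = 40.
Remaining: 48 − 40 = 8 thirty-second notes, which is a quarter note.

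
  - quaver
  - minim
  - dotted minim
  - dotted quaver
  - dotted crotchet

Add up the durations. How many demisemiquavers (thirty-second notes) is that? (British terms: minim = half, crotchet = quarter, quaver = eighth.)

62

Working in thirty-second notes: quaver = 4; minim = 16; dotted minim = 24; dotted quaver = 6; dotted crotchet = 12.
Adding: 4 + 16 + 24 + 6 + 12 = 62 thirty-second notes.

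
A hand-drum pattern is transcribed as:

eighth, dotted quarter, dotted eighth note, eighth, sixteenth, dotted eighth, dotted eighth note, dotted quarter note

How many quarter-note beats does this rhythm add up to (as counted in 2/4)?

One quarter-note beat = 4 sixteenth notes.
Each duration in sixteenth notes: eighth = 2; dotted quarter = 6; dotted eighth note = 3; eighth = 2; sixteenth = 1; dotted eighth = 3; dotted eighth note = 3; dotted quarter note = 6.
Sum: 2 + 6 + 3 + 2 + 1 + 3 + 3 + 6 = 26.
26 ÷ 4 = 6.5 beats.

6.5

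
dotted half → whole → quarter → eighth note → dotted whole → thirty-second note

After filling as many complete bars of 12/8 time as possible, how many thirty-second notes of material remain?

One bar of 12/8 = 48 thirty-second notes.
Working in thirty-second notes: dotted half = 24; whole = 32; quarter = 8; eighth note = 4; dotted whole = 48; thirty-second note = 1.
Total: 24 + 32 + 8 + 4 + 48 + 1 = 117.
117 ÷ 48 = 2 complete bars with 21 thirty-second notes remaining.

21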